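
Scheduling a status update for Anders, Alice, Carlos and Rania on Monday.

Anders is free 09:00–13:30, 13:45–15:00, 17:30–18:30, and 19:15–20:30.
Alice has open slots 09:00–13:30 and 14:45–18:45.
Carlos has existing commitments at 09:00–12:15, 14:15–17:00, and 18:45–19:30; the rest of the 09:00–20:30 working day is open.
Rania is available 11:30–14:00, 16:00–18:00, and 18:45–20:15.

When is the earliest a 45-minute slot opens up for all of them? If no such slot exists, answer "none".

12:15

Carlos free within 09:00–20:30: 12:15–14:15, 17:00–18:45, 19:30–20:30.
Anders ∩ Alice: 09:00–13:30, 14:45–15:00, 17:30–18:30.
Anders ∩ Alice ∩ Carlos: 12:15–13:30, 17:30–18:30.
Anders ∩ Alice ∩ Carlos ∩ Rania: 12:15–13:30, 17:30–18:00.
Windows ≥ 45 min: 12:15–13:30.
Earliest such window starts at 12:15.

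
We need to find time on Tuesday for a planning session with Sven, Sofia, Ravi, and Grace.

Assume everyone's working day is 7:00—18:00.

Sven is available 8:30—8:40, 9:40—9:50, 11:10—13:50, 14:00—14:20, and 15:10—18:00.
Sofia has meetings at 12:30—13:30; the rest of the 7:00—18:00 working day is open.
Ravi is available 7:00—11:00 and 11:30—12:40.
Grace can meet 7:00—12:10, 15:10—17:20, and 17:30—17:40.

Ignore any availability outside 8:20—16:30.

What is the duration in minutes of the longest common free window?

Sofia free within 07:00–18:00: 07:00–12:30, 13:30–18:00.
Sven ∩ Sofia: 08:30–08:40, 09:40–09:50, 11:10–12:30, 13:30–13:50, 14:00–14:20, 15:10–18:00.
Sven ∩ Sofia ∩ Ravi: 08:30–08:40, 09:40–09:50, 11:30–12:30.
Sven ∩ Sofia ∩ Ravi ∩ Grace: 08:30–08:40, 09:40–09:50, 11:30–12:10.
Restricted to 08:20–16:30: 08:30–08:40, 09:40–09:50, 11:30–12:10.
Common window lengths: 10, 10, 40 min; longest is 40.

40 minutes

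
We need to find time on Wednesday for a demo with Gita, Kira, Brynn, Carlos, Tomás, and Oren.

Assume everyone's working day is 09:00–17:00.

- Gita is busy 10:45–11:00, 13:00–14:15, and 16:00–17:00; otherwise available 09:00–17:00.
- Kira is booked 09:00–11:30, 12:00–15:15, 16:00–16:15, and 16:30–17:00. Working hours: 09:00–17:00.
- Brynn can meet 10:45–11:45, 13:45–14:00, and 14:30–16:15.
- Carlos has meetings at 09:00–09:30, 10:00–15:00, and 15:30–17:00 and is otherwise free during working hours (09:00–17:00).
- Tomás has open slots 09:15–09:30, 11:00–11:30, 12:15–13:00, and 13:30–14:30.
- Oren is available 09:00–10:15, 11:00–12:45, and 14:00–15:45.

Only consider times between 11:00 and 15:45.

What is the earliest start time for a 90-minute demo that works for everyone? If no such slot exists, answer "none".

Gita free within 09:00–17:00: 09:00–10:45, 11:00–13:00, 14:15–16:00.
Kira free within 09:00–17:00: 11:30–12:00, 15:15–16:00, 16:15–16:30.
Carlos free within 09:00–17:00: 09:30–10:00, 15:00–15:30.
Gita ∩ Kira: 11:30–12:00, 15:15–16:00.
Gita ∩ Kira ∩ Brynn: 11:30–11:45, 15:15–16:00.
Gita ∩ Kira ∩ Brynn ∩ Carlos: 15:15–15:30.
Gita ∩ Kira ∩ Brynn ∩ Carlos ∩ Tomás: (none).
Gita ∩ Kira ∩ Brynn ∩ Carlos ∩ Tomás ∩ Oren: (none).
Restricted to 11:00–15:45: (none).
Windows ≥ 90 min: (none).

none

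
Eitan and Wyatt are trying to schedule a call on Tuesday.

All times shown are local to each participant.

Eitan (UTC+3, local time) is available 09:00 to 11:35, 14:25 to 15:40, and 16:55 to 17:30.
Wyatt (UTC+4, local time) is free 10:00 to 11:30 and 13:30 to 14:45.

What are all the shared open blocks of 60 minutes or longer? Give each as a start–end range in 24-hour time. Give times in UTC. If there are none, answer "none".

06:00–07:30

Eitan → UTC: 06:00–08:35, 11:25–12:40, 13:55–14:30.
Wyatt → UTC: 06:00–07:30, 09:30–10:45.
Eitan ∩ Wyatt: 06:00–07:30.
Windows ≥ 60 min: 06:00–07:30.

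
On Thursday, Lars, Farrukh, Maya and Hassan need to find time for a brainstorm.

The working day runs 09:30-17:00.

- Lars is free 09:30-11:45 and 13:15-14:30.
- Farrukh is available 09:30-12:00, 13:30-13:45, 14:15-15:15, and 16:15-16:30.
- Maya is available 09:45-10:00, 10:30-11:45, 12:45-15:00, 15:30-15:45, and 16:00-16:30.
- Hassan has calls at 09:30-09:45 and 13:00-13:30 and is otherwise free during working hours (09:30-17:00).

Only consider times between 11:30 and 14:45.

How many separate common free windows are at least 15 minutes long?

Hassan free within 09:30–17:00: 09:45–13:00, 13:30–17:00.
Lars ∩ Farrukh: 09:30–11:45, 13:30–13:45, 14:15–14:30.
Lars ∩ Farrukh ∩ Maya: 09:45–10:00, 10:30–11:45, 13:30–13:45, 14:15–14:30.
Lars ∩ Farrukh ∩ Maya ∩ Hassan: 09:45–10:00, 10:30–11:45, 13:30–13:45, 14:15–14:30.
Restricted to 11:30–14:45: 11:30–11:45, 13:30–13:45, 14:15–14:30.
Windows ≥ 15 min: 11:30–11:45, 13:30–13:45, 14:15–14:30.
That's 3 windows.

3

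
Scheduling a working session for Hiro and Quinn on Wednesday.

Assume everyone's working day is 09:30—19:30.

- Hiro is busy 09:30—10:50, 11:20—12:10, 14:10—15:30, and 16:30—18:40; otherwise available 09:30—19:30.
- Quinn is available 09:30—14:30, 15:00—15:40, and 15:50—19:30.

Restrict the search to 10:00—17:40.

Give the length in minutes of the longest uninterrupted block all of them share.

Hiro free within 09:30–19:30: 10:50–11:20, 12:10–14:10, 15:30–16:30, 18:40–19:30.
Hiro ∩ Quinn: 10:50–11:20, 12:10–14:10, 15:30–15:40, 15:50–16:30, 18:40–19:30.
Restricted to 10:00–17:40: 10:50–11:20, 12:10–14:10, 15:30–15:40, 15:50–16:30.
Common window lengths: 30, 120, 10, 40 min; longest is 120.

120 minutes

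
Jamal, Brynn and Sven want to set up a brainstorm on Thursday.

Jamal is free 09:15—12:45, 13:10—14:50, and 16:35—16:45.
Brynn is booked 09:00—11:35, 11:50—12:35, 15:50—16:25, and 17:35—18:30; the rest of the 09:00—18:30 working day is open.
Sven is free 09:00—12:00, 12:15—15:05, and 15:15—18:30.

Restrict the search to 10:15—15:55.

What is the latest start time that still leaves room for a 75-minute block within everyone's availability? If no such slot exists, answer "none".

13:35

Brynn free within 09:00–18:30: 11:35–11:50, 12:35–15:50, 16:25–17:35.
Jamal ∩ Brynn: 11:35–11:50, 12:35–12:45, 13:10–14:50, 16:35–16:45.
Jamal ∩ Brynn ∩ Sven: 11:35–11:50, 12:35–12:45, 13:10–14:50, 16:35–16:45.
Restricted to 10:15–15:55: 11:35–11:50, 12:35–12:45, 13:10–14:50.
Windows ≥ 75 min: 13:10–14:50.
Latest start in the last window 13:10–14:50 is 14:50 − 75 min = 13:35.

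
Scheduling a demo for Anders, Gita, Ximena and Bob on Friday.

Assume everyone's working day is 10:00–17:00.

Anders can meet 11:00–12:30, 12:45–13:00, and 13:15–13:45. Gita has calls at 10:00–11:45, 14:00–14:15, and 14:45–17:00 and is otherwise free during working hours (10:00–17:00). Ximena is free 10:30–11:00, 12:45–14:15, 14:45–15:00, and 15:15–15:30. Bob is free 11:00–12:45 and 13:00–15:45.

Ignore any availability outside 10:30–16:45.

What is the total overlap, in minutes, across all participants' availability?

Gita free within 10:00–17:00: 11:45–14:00, 14:15–14:45.
Anders ∩ Gita: 11:45–12:30, 12:45–13:00, 13:15–13:45.
Anders ∩ Gita ∩ Ximena: 12:45–13:00, 13:15–13:45.
Anders ∩ Gita ∩ Ximena ∩ Bob: 13:15–13:45.
Restricted to 10:30–16:45: 13:15–13:45.
Total common minutes: 30.

30 minutes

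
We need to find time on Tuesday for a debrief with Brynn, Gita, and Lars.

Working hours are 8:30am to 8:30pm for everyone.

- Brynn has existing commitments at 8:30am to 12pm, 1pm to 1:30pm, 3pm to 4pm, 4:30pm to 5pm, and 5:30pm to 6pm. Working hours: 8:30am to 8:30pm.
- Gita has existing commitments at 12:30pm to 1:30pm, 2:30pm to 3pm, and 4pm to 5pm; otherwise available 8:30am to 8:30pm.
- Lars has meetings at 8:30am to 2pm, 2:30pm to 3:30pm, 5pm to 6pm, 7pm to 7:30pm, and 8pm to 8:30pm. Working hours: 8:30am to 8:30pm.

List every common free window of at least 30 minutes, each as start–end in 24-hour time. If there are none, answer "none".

Brynn free within 08:30–20:30: 12:00–13:00, 13:30–15:00, 16:00–16:30, 17:00–17:30, 18:00–20:30.
Gita free within 08:30–20:30: 08:30–12:30, 13:30–14:30, 15:00–16:00, 17:00–20:30.
Lars free within 08:30–20:30: 14:00–14:30, 15:30–17:00, 18:00–19:00, 19:30–20:00.
Brynn ∩ Gita: 12:00–12:30, 13:30–14:30, 17:00–17:30, 18:00–20:30.
Brynn ∩ Gita ∩ Lars: 14:00–14:30, 18:00–19:00, 19:30–20:00.
Windows ≥ 30 min: 14:00–14:30, 18:00–19:00, 19:30–20:00.

14:00–14:30, 18:00–19:00, 19:30–20:00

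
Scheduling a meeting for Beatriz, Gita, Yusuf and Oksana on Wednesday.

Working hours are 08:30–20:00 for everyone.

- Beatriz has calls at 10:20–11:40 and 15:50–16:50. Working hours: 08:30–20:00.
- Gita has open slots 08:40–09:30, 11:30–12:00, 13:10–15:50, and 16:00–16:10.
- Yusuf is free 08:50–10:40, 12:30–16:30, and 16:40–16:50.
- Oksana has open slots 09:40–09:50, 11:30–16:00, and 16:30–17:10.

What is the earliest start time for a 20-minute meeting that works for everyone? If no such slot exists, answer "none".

13:10

Beatriz free within 08:30–20:00: 08:30–10:20, 11:40–15:50, 16:50–20:00.
Beatriz ∩ Gita: 08:40–09:30, 11:40–12:00, 13:10–15:50.
Beatriz ∩ Gita ∩ Yusuf: 08:50–09:30, 13:10–15:50.
Beatriz ∩ Gita ∩ Yusuf ∩ Oksana: 13:10–15:50.
Windows ≥ 20 min: 13:10–15:50.
Earliest such window starts at 13:10.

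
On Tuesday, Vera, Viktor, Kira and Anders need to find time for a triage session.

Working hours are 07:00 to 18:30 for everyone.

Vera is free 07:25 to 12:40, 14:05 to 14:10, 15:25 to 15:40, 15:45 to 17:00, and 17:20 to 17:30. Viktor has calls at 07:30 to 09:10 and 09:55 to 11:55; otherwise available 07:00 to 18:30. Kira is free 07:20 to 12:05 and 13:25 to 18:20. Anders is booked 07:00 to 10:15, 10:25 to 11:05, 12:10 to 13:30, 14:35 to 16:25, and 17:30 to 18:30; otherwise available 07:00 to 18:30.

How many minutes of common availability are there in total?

60 minutes

Viktor free within 07:00–18:30: 07:00–07:30, 09:10–09:55, 11:55–18:30.
Anders free within 07:00–18:30: 10:15–10:25, 11:05–12:10, 13:30–14:35, 16:25–17:30.
Vera ∩ Viktor: 07:25–07:30, 09:10–09:55, 11:55–12:40, 14:05–14:10, 15:25–15:40, 15:45–17:00, 17:20–17:30.
Vera ∩ Viktor ∩ Kira: 07:25–07:30, 09:10–09:55, 11:55–12:05, 14:05–14:10, 15:25–15:40, 15:45–17:00, 17:20–17:30.
Vera ∩ Viktor ∩ Kira ∩ Anders: 11:55–12:05, 14:05–14:10, 16:25–17:00, 17:20–17:30.
Total common minutes: 10 + 5 + 35 + 10 = 60.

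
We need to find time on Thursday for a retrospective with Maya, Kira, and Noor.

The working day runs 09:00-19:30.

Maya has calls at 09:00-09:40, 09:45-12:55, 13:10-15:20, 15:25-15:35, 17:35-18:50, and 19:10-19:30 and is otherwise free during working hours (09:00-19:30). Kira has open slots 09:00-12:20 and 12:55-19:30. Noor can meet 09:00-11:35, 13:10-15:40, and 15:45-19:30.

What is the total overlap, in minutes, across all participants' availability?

Maya free within 09:00–19:30: 09:40–09:45, 12:55–13:10, 15:20–15:25, 15:35–17:35, 18:50–19:10.
Maya ∩ Kira: 09:40–09:45, 12:55–13:10, 15:20–15:25, 15:35–17:35, 18:50–19:10.
Maya ∩ Kira ∩ Noor: 09:40–09:45, 15:20–15:25, 15:35–15:40, 15:45–17:35, 18:50–19:10.
Total common minutes: 5 + 5 + 5 + 110 + 20 = 145.

145 minutes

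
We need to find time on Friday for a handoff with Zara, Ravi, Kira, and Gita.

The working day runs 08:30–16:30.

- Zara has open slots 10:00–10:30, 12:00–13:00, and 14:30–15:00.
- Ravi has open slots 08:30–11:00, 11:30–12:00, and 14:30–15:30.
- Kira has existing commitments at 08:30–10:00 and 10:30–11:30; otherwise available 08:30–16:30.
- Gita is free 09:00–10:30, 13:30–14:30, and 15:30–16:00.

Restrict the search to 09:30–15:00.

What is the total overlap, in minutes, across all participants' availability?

30 minutes

Kira free within 08:30–16:30: 10:00–10:30, 11:30–16:30.
Zara ∩ Ravi: 10:00–10:30, 14:30–15:00.
Zara ∩ Ravi ∩ Kira: 10:00–10:30, 14:30–15:00.
Zara ∩ Ravi ∩ Kira ∩ Gita: 10:00–10:30.
Restricted to 09:30–15:00: 10:00–10:30.
Total common minutes: 30.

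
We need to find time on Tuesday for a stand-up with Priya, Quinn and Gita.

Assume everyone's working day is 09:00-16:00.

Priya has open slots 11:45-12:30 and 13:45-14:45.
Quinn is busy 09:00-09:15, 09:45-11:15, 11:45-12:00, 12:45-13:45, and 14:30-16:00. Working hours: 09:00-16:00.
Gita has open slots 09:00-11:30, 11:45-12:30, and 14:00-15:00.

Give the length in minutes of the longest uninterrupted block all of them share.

30 minutes

Quinn free within 09:00–16:00: 09:15–09:45, 11:15–11:45, 12:00–12:45, 13:45–14:30.
Priya ∩ Quinn: 12:00–12:30, 13:45–14:30.
Priya ∩ Quinn ∩ Gita: 12:00–12:30, 14:00–14:30.
Common window lengths: 30, 30 min; longest is 30.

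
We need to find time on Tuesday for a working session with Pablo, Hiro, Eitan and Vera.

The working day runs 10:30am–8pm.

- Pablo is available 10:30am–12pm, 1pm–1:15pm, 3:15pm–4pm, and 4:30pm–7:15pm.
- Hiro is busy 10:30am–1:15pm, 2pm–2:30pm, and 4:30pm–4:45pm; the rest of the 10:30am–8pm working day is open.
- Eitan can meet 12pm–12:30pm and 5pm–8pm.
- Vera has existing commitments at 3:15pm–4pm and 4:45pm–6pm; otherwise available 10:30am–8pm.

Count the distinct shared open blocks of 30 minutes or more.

Hiro free within 10:30–20:00: 13:15–14:00, 14:30–16:30, 16:45–20:00.
Vera free within 10:30–20:00: 10:30–15:15, 16:00–16:45, 18:00–20:00.
Pablo ∩ Hiro: 15:15–16:00, 16:45–19:15.
Pablo ∩ Hiro ∩ Eitan: 17:00–19:15.
Pablo ∩ Hiro ∩ Eitan ∩ Vera: 18:00–19:15.
Windows ≥ 30 min: 18:00–19:15.
That's 1 window.

1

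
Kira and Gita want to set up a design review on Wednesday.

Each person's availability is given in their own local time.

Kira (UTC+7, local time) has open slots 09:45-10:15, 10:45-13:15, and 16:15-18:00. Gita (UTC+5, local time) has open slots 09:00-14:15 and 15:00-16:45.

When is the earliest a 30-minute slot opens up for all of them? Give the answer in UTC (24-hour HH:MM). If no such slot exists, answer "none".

Kira → UTC: 02:45–03:15, 03:45–06:15, 09:15–11:00.
Gita → UTC: 04:00–09:15, 10:00–11:45.
Kira ∩ Gita: 04:00–06:15, 10:00–11:00.
Windows ≥ 30 min: 04:00–06:15, 10:00–11:00.
Earliest such window starts at 04:00.

04:00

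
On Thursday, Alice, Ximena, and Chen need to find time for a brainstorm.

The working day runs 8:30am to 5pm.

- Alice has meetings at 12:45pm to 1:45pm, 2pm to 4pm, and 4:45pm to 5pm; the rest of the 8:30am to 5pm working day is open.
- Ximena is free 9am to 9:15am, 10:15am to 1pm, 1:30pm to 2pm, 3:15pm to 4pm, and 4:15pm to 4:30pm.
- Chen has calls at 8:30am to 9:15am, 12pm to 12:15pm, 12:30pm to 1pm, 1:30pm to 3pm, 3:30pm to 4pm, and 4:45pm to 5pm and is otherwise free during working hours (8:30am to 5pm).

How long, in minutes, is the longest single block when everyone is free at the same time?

Alice free within 08:30–17:00: 08:30–12:45, 13:45–14:00, 16:00–16:45.
Chen free within 08:30–17:00: 09:15–12:00, 12:15–12:30, 13:00–13:30, 15:00–15:30, 16:00–16:45.
Alice ∩ Ximena: 09:00–09:15, 10:15–12:45, 13:45–14:00, 16:15–16:30.
Alice ∩ Ximena ∩ Chen: 10:15–12:00, 12:15–12:30, 16:15–16:30.
Common window lengths: 105, 15, 15 min; longest is 105.

105 minutes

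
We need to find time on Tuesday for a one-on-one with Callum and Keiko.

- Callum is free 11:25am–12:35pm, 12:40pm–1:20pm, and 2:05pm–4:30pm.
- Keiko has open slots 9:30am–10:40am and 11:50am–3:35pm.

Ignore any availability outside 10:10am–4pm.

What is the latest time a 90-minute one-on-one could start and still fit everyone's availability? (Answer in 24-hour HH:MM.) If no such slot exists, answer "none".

Callum ∩ Keiko: 11:50–12:35, 12:40–13:20, 14:05–15:35.
Restricted to 10:10–16:00: 11:50–12:35, 12:40–13:20, 14:05–15:35.
Windows ≥ 90 min: 14:05–15:35.
Latest start in the last window 14:05–15:35 is 15:35 − 90 min = 14:05.

14:05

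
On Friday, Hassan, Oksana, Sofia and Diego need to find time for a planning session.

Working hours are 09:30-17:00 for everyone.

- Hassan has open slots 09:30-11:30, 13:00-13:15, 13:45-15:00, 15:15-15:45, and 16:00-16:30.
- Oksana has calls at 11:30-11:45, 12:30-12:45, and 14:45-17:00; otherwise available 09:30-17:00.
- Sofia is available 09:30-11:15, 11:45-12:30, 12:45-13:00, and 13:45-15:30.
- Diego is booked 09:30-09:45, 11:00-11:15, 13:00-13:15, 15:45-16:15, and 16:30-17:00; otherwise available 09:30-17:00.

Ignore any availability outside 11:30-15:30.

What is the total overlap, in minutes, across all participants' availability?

60 minutes

Oksana free within 09:30–17:00: 09:30–11:30, 11:45–12:30, 12:45–14:45.
Diego free within 09:30–17:00: 09:45–11:00, 11:15–13:00, 13:15–15:45, 16:15–16:30.
Hassan ∩ Oksana: 09:30–11:30, 13:00–13:15, 13:45–14:45.
Hassan ∩ Oksana ∩ Sofia: 09:30–11:15, 13:45–14:45.
Hassan ∩ Oksana ∩ Sofia ∩ Diego: 09:45–11:00, 13:45–14:45.
Restricted to 11:30–15:30: 13:45–14:45.
Total common minutes: 60.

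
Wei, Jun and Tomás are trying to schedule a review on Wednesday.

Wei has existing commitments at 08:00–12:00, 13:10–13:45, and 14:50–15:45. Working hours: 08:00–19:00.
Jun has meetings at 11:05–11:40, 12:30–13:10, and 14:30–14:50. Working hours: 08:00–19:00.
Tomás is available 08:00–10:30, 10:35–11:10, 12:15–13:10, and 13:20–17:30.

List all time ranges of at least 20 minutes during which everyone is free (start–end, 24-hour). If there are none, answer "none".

13:45–14:30, 15:45–17:30

Wei free within 08:00–19:00: 12:00–13:10, 13:45–14:50, 15:45–19:00.
Jun free within 08:00–19:00: 08:00–11:05, 11:40–12:30, 13:10–14:30, 14:50–19:00.
Wei ∩ Jun: 12:00–12:30, 13:45–14:30, 15:45–19:00.
Wei ∩ Jun ∩ Tomás: 12:15–12:30, 13:45–14:30, 15:45–17:30.
Windows ≥ 20 min: 13:45–14:30, 15:45–17:30.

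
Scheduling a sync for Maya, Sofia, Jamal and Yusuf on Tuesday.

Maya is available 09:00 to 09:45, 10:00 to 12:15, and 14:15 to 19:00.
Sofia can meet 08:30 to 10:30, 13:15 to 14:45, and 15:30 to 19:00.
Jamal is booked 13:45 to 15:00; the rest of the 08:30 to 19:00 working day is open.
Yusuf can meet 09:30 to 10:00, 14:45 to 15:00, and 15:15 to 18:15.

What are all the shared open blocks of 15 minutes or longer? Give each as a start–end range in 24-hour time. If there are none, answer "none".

Jamal free within 08:30–19:00: 08:30–13:45, 15:00–19:00.
Maya ∩ Sofia: 09:00–09:45, 10:00–10:30, 14:15–14:45, 15:30–19:00.
Maya ∩ Sofia ∩ Jamal: 09:00–09:45, 10:00–10:30, 15:30–19:00.
Maya ∩ Sofia ∩ Jamal ∩ Yusuf: 09:30–09:45, 15:30–18:15.
Windows ≥ 15 min: 09:30–09:45, 15:30–18:15.

09:30–09:45, 15:30–18:15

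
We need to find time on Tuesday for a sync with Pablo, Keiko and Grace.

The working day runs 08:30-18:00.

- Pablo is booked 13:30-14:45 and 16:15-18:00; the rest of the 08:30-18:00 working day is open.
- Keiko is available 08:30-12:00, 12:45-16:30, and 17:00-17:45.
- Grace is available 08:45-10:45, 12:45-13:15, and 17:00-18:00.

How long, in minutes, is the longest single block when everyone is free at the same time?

120 minutes

Pablo free within 08:30–18:00: 08:30–13:30, 14:45–16:15.
Pablo ∩ Keiko: 08:30–12:00, 12:45–13:30, 14:45–16:15.
Pablo ∩ Keiko ∩ Grace: 08:45–10:45, 12:45–13:15.
Common window lengths: 120, 30 min; longest is 120.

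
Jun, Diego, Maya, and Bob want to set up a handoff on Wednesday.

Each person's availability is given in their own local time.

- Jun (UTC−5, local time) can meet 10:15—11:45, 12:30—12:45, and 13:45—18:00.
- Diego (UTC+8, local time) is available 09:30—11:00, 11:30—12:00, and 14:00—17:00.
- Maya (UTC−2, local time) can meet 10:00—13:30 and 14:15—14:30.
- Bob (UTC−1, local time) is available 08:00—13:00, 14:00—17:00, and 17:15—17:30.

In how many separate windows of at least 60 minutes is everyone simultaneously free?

Jun → UTC: 15:15–16:45, 17:30–17:45, 18:45–23:00.
Diego → UTC: 01:30–03:00, 03:30–04:00, 06:00–09:00.
Maya → UTC: 12:00–15:30, 16:15–16:30.
Bob → UTC: 09:00–14:00, 15:00–18:00, 18:15–18:30.
Jun ∩ Diego: (none).
Jun ∩ Diego ∩ Maya: (none).
Jun ∩ Diego ∩ Maya ∩ Bob: (none).
Windows ≥ 60 min: (none).
That's 0 windows.

0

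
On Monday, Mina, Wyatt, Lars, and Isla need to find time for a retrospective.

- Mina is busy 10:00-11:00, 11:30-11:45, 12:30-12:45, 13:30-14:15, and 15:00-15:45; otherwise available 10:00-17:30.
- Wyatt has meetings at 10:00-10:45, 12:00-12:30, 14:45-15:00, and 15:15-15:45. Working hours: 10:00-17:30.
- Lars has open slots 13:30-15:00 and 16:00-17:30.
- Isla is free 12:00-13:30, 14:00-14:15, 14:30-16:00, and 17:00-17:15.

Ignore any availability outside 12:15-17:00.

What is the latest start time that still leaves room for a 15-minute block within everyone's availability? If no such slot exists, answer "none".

14:30

Mina free within 10:00–17:30: 11:00–11:30, 11:45–12:30, 12:45–13:30, 14:15–15:00, 15:45–17:30.
Wyatt free within 10:00–17:30: 10:45–12:00, 12:30–14:45, 15:00–15:15, 15:45–17:30.
Mina ∩ Wyatt: 11:00–11:30, 11:45–12:00, 12:45–13:30, 14:15–14:45, 15:45–17:30.
Mina ∩ Wyatt ∩ Lars: 14:15–14:45, 16:00–17:30.
Mina ∩ Wyatt ∩ Lars ∩ Isla: 14:30–14:45, 17:00–17:15.
Restricted to 12:15–17:00: 14:30–14:45.
Windows ≥ 15 min: 14:30–14:45.
Latest start in the last window 14:30–14:45 is 14:45 − 15 min = 14:30.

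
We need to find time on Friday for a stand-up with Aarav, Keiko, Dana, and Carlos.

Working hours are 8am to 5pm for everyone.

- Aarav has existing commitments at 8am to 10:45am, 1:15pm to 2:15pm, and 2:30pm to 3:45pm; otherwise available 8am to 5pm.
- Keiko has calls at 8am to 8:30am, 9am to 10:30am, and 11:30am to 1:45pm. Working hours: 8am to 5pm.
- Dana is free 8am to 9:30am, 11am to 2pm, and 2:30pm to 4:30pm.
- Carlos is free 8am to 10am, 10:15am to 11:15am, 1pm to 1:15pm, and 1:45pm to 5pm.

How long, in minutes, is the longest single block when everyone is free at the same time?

Aarav free within 08:00–17:00: 10:45–13:15, 14:15–14:30, 15:45–17:00.
Keiko free within 08:00–17:00: 08:30–09:00, 10:30–11:30, 13:45–17:00.
Aarav ∩ Keiko: 10:45–11:30, 14:15–14:30, 15:45–17:00.
Aarav ∩ Keiko ∩ Dana: 11:00–11:30, 15:45–16:30.
Aarav ∩ Keiko ∩ Dana ∩ Carlos: 11:00–11:15, 15:45–16:30.
Common window lengths: 15, 45 min; longest is 45.

45 minutes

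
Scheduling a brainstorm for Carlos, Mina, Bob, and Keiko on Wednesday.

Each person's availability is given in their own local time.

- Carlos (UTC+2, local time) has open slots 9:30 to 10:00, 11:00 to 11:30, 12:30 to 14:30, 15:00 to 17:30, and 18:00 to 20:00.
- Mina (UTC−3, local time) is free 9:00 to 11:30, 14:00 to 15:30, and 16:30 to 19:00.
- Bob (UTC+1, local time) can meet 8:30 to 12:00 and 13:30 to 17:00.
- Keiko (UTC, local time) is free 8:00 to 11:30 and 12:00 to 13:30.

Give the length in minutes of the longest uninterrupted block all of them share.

30 minutes

Carlos → UTC: 07:30–08:00, 09:00–09:30, 10:30–12:30, 13:00–15:30, 16:00–18:00.
Mina → UTC: 12:00–14:30, 17:00–18:30, 19:30–22:00.
Bob → UTC: 07:30–11:00, 12:30–16:00.
Keiko → UTC: 08:00–11:30, 12:00–13:30.
Carlos ∩ Mina: 12:00–12:30, 13:00–14:30, 17:00–18:00.
Carlos ∩ Mina ∩ Bob: 13:00–14:30.
Carlos ∩ Mina ∩ Bob ∩ Keiko: 13:00–13:30.
Single common window of 30 minutes.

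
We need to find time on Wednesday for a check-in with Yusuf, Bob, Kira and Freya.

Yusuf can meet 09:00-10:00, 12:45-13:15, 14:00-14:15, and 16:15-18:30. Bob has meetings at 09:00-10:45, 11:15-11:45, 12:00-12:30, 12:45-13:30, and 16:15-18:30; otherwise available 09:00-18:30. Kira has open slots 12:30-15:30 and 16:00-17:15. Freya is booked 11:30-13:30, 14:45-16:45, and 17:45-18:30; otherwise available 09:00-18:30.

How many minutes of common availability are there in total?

Bob free within 09:00–18:30: 10:45–11:15, 11:45–12:00, 12:30–12:45, 13:30–16:15.
Freya free within 09:00–18:30: 09:00–11:30, 13:30–14:45, 16:45–17:45.
Yusuf ∩ Bob: 14:00–14:15.
Yusuf ∩ Bob ∩ Kira: 14:00–14:15.
Yusuf ∩ Bob ∩ Kira ∩ Freya: 14:00–14:15.
Total common minutes: 15.

15 minutes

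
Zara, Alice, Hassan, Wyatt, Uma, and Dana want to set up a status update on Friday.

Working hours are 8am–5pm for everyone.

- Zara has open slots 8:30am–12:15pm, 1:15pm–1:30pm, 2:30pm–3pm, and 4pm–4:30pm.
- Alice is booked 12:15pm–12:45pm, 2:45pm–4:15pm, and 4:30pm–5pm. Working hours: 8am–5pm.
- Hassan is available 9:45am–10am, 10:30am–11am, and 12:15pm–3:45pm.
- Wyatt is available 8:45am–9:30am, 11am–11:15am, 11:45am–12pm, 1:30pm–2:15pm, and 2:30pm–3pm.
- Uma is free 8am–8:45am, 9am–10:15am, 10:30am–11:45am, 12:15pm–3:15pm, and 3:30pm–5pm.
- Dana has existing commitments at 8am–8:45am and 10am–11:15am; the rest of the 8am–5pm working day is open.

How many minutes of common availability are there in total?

15 minutes

Alice free within 08:00–17:00: 08:00–12:15, 12:45–14:45, 16:15–16:30.
Dana free within 08:00–17:00: 08:45–10:00, 11:15–17:00.
Zara ∩ Alice: 08:30–12:15, 13:15–13:30, 14:30–14:45, 16:15–16:30.
Zara ∩ Alice ∩ Hassan: 09:45–10:00, 10:30–11:00, 13:15–13:30, 14:30–14:45.
Zara ∩ Alice ∩ Hassan ∩ Wyatt: 14:30–14:45.
Zara ∩ Alice ∩ Hassan ∩ Wyatt ∩ Uma: 14:30–14:45.
Zara ∩ Alice ∩ Hassan ∩ Wyatt ∩ Uma ∩ Dana: 14:30–14:45.
Total common minutes: 15.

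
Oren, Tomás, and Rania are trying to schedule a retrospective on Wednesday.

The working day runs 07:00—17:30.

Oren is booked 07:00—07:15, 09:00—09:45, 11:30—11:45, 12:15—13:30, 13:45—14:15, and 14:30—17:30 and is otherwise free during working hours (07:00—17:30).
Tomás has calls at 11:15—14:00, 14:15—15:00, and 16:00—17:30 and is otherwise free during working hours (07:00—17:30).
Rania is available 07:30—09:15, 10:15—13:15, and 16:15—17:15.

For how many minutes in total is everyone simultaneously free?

150 minutes

Oren free within 07:00–17:30: 07:15–09:00, 09:45–11:30, 11:45–12:15, 13:30–13:45, 14:15–14:30.
Tomás free within 07:00–17:30: 07:00–11:15, 14:00–14:15, 15:00–16:00.
Oren ∩ Tomás: 07:15–09:00, 09:45–11:15.
Oren ∩ Tomás ∩ Rania: 07:30–09:00, 10:15–11:15.
Total common minutes: 90 + 60 = 150.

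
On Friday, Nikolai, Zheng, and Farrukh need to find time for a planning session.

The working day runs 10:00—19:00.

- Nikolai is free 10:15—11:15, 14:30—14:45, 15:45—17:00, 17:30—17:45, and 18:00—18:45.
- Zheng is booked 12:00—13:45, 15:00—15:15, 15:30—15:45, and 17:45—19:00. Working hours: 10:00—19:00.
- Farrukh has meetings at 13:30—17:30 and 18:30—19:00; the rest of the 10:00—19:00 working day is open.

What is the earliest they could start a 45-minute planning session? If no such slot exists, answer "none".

10:15

Zheng free within 10:00–19:00: 10:00–12:00, 13:45–15:00, 15:15–15:30, 15:45–17:45.
Farrukh free within 10:00–19:00: 10:00–13:30, 17:30–18:30.
Nikolai ∩ Zheng: 10:15–11:15, 14:30–14:45, 15:45–17:00, 17:30–17:45.
Nikolai ∩ Zheng ∩ Farrukh: 10:15–11:15, 17:30–17:45.
Windows ≥ 45 min: 10:15–11:15.
Earliest such window starts at 10:15.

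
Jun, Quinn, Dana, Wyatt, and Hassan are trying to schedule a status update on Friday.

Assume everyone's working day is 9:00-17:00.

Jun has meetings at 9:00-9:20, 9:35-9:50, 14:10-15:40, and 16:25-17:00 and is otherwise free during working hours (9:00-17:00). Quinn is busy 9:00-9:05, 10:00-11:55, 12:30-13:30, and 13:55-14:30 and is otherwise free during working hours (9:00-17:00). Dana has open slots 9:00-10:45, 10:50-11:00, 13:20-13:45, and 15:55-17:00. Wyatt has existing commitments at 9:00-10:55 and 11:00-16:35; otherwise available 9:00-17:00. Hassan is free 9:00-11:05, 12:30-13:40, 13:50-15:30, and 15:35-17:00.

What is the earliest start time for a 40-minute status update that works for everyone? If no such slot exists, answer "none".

none

Jun free within 09:00–17:00: 09:20–09:35, 09:50–14:10, 15:40–16:25.
Quinn free within 09:00–17:00: 09:05–10:00, 11:55–12:30, 13:30–13:55, 14:30–17:00.
Wyatt free within 09:00–17:00: 10:55–11:00, 16:35–17:00.
Jun ∩ Quinn: 09:20–09:35, 09:50–10:00, 11:55–12:30, 13:30–13:55, 15:40–16:25.
Jun ∩ Quinn ∩ Dana: 09:20–09:35, 09:50–10:00, 13:30–13:45, 15:55–16:25.
Jun ∩ Quinn ∩ Dana ∩ Wyatt: (none).
Jun ∩ Quinn ∩ Dana ∩ Wyatt ∩ Hassan: (none).
Windows ≥ 40 min: (none).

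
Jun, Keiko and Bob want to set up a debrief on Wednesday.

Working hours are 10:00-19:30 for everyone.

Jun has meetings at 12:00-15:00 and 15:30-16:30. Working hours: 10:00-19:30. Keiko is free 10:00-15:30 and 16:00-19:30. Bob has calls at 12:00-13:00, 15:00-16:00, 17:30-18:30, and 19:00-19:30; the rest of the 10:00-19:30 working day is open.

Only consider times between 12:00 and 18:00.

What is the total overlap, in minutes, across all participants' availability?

Jun free within 10:00–19:30: 10:00–12:00, 15:00–15:30, 16:30–19:30.
Bob free within 10:00–19:30: 10:00–12:00, 13:00–15:00, 16:00–17:30, 18:30–19:00.
Jun ∩ Keiko: 10:00–12:00, 15:00–15:30, 16:30–19:30.
Jun ∩ Keiko ∩ Bob: 10:00–12:00, 16:30–17:30, 18:30–19:00.
Restricted to 12:00–18:00: 16:30–17:30.
Total common minutes: 60.

60 minutes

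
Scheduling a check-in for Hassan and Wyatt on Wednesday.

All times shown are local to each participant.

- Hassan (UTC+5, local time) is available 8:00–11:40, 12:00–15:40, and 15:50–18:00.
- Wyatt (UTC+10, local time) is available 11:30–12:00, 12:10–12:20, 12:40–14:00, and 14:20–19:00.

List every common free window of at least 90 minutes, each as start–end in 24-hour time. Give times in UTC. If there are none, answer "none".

04:20–06:40, 07:00–09:00

Hassan → UTC: 03:00–06:40, 07:00–10:40, 10:50–13:00.
Wyatt → UTC: 01:30–02:00, 02:10–02:20, 02:40–04:00, 04:20–09:00.
Hassan ∩ Wyatt: 03:00–04:00, 04:20–06:40, 07:00–09:00.
Windows ≥ 90 min: 04:20–06:40, 07:00–09:00.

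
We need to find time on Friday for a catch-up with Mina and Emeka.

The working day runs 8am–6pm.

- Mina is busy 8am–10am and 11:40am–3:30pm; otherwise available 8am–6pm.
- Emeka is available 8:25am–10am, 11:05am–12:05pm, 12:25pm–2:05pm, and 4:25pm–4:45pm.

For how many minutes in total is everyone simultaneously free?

55 minutes

Mina free within 08:00–18:00: 10:00–11:40, 15:30–18:00.
Mina ∩ Emeka: 11:05–11:40, 16:25–16:45.
Total common minutes: 35 + 20 = 55.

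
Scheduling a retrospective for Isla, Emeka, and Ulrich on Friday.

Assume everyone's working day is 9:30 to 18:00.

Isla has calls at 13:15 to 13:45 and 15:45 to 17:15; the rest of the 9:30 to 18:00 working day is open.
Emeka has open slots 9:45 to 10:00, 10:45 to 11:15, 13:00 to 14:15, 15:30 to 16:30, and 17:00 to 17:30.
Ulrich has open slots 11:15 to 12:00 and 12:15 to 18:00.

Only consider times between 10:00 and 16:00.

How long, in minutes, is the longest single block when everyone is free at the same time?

Isla free within 09:30–18:00: 09:30–13:15, 13:45–15:45, 17:15–18:00.
Isla ∩ Emeka: 09:45–10:00, 10:45–11:15, 13:00–13:15, 13:45–14:15, 15:30–15:45, 17:15–17:30.
Isla ∩ Emeka ∩ Ulrich: 13:00–13:15, 13:45–14:15, 15:30–15:45, 17:15–17:30.
Restricted to 10:00–16:00: 13:00–13:15, 13:45–14:15, 15:30–15:45.
Common window lengths: 15, 30, 15 min; longest is 30.

30 minutes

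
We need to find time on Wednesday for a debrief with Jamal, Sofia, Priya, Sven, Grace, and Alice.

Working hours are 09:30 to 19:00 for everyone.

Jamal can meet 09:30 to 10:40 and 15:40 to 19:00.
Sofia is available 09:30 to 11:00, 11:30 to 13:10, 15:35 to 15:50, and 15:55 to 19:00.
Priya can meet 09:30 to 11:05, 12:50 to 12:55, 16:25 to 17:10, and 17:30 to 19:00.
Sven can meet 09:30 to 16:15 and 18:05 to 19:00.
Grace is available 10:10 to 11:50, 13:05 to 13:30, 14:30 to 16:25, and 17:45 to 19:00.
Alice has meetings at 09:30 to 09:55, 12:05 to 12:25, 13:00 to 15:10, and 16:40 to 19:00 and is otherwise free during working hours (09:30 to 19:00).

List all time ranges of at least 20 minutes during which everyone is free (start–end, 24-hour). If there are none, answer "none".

Alice free within 09:30–19:00: 09:55–12:05, 12:25–13:00, 15:10–16:40.
Jamal ∩ Sofia: 09:30–10:40, 15:40–15:50, 15:55–19:00.
Jamal ∩ Sofia ∩ Priya: 09:30–10:40, 16:25–17:10, 17:30–19:00.
Jamal ∩ Sofia ∩ Priya ∩ Sven: 09:30–10:40, 18:05–19:00.
Jamal ∩ Sofia ∩ Priya ∩ Sven ∩ Grace: 10:10–10:40, 18:05–19:00.
Jamal ∩ Sofia ∩ Priya ∩ Sven ∩ Grace ∩ Alice: 10:10–10:40.
Windows ≥ 20 min: 10:10–10:40.

10:10–10:40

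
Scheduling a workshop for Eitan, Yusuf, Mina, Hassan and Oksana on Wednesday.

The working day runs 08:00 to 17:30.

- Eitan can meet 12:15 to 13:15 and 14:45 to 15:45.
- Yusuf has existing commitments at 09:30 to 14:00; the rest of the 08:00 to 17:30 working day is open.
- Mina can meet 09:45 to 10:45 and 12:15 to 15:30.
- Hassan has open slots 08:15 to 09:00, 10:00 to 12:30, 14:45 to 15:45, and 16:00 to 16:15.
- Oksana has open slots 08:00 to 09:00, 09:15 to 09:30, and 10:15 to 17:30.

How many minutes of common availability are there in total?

45 minutes

Yusuf free within 08:00–17:30: 08:00–09:30, 14:00–17:30.
Eitan ∩ Yusuf: 14:45–15:45.
Eitan ∩ Yusuf ∩ Mina: 14:45–15:30.
Eitan ∩ Yusuf ∩ Mina ∩ Hassan: 14:45–15:30.
Eitan ∩ Yusuf ∩ Mina ∩ Hassan ∩ Oksana: 14:45–15:30.
Total common minutes: 45.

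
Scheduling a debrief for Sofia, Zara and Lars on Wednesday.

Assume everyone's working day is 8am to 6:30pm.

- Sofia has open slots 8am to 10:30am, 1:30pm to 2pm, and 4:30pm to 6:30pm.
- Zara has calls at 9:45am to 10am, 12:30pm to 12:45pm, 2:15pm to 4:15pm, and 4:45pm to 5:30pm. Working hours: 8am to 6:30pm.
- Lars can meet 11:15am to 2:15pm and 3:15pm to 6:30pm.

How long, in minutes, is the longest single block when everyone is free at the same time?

60 minutes

Zara free within 08:00–18:30: 08:00–09:45, 10:00–12:30, 12:45–14:15, 16:15–16:45, 17:30–18:30.
Sofia ∩ Zara: 08:00–09:45, 10:00–10:30, 13:30–14:00, 16:30–16:45, 17:30–18:30.
Sofia ∩ Zara ∩ Lars: 13:30–14:00, 16:30–16:45, 17:30–18:30.
Common window lengths: 30, 15, 60 min; longest is 60.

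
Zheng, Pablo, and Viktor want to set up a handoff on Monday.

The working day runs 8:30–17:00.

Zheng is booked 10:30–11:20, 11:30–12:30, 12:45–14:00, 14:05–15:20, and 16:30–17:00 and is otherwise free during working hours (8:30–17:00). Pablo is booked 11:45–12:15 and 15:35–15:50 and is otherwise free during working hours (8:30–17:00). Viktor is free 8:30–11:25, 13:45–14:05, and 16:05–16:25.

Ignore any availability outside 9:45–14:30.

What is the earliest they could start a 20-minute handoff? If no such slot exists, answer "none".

09:45

Zheng free within 08:30–17:00: 08:30–10:30, 11:20–11:30, 12:30–12:45, 14:00–14:05, 15:20–16:30.
Pablo free within 08:30–17:00: 08:30–11:45, 12:15–15:35, 15:50–17:00.
Zheng ∩ Pablo: 08:30–10:30, 11:20–11:30, 12:30–12:45, 14:00–14:05, 15:20–15:35, 15:50–16:30.
Zheng ∩ Pablo ∩ Viktor: 08:30–10:30, 11:20–11:25, 14:00–14:05, 16:05–16:25.
Restricted to 09:45–14:30: 09:45–10:30, 11:20–11:25, 14:00–14:05.
Windows ≥ 20 min: 09:45–10:30.
Earliest such window starts at 09:45.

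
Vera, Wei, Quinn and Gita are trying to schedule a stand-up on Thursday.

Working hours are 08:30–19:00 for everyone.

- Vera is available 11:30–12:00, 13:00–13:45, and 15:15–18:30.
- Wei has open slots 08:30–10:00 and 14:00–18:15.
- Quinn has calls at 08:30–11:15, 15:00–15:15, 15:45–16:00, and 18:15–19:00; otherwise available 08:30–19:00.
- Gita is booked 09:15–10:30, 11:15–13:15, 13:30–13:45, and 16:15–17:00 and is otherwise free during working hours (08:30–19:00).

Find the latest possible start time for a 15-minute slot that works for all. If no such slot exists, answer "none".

18:00

Quinn free within 08:30–19:00: 11:15–15:00, 15:15–15:45, 16:00–18:15.
Gita free within 08:30–19:00: 08:30–09:15, 10:30–11:15, 13:15–13:30, 13:45–16:15, 17:00–19:00.
Vera ∩ Wei: 15:15–18:15.
Vera ∩ Wei ∩ Quinn: 15:15–15:45, 16:00–18:15.
Vera ∩ Wei ∩ Quinn ∩ Gita: 15:15–15:45, 16:00–16:15, 17:00–18:15.
Windows ≥ 15 min: 15:15–15:45, 16:00–16:15, 17:00–18:15.
Latest start in the last window 17:00–18:15 is 18:15 − 15 min = 18:00.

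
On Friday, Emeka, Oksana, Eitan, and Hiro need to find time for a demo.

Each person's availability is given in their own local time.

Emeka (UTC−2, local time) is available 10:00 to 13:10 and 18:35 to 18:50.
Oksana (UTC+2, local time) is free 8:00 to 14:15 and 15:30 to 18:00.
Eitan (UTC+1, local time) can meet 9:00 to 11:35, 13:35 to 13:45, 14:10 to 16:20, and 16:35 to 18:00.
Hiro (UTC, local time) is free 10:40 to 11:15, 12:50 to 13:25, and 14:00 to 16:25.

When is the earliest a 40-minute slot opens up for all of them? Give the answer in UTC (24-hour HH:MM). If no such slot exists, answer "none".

Emeka → UTC: 12:00–15:10, 20:35–20:50.
Oksana → UTC: 06:00–12:15, 13:30–16:00.
Eitan → UTC: 08:00–10:35, 12:35–12:45, 13:10–15:20, 15:35–17:00.
Hiro → UTC: 10:40–11:15, 12:50–13:25, 14:00–16:25.
Emeka ∩ Oksana: 12:00–12:15, 13:30–15:10.
Emeka ∩ Oksana ∩ Eitan: 13:30–15:10.
Emeka ∩ Oksana ∩ Eitan ∩ Hiro: 14:00–15:10.
Windows ≥ 40 min: 14:00–15:10.
Earliest such window starts at 14:00.

14:00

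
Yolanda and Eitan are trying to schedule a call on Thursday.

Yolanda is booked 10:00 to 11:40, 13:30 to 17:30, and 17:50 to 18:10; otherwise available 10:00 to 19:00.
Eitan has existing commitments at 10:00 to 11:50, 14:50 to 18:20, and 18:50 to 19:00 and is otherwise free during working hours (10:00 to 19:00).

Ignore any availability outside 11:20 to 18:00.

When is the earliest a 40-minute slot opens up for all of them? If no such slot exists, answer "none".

Yolanda free within 10:00–19:00: 11:40–13:30, 17:30–17:50, 18:10–19:00.
Eitan free within 10:00–19:00: 11:50–14:50, 18:20–18:50.
Yolanda ∩ Eitan: 11:50–13:30, 18:20–18:50.
Restricted to 11:20–18:00: 11:50–13:30.
Windows ≥ 40 min: 11:50–13:30.
Earliest such window starts at 11:50.

11:50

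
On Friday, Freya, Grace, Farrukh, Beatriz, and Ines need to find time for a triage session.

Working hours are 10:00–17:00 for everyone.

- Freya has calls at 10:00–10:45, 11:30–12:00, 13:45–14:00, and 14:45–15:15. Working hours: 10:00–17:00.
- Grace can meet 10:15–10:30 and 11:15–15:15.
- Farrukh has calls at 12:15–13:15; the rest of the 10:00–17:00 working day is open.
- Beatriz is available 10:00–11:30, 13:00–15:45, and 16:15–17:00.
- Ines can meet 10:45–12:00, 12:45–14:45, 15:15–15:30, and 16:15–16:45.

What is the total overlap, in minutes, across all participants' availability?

Freya free within 10:00–17:00: 10:45–11:30, 12:00–13:45, 14:00–14:45, 15:15–17:00.
Farrukh free within 10:00–17:00: 10:00–12:15, 13:15–17:00.
Freya ∩ Grace: 11:15–11:30, 12:00–13:45, 14:00–14:45.
Freya ∩ Grace ∩ Farrukh: 11:15–11:30, 12:00–12:15, 13:15–13:45, 14:00–14:45.
Freya ∩ Grace ∩ Farrukh ∩ Beatriz: 11:15–11:30, 13:15–13:45, 14:00–14:45.
Freya ∩ Grace ∩ Farrukh ∩ Beatriz ∩ Ines: 11:15–11:30, 13:15–13:45, 14:00–14:45.
Total common minutes: 15 + 30 + 45 = 90.

90 minutes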